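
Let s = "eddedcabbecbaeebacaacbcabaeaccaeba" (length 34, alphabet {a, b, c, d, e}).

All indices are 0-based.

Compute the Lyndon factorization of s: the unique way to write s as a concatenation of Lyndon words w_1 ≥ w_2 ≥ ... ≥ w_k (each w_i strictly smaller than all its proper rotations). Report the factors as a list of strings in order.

["e", "dde", "d", "c", "abbecbaeebac", "aacbcabaeaccaeb", "a"]

emit factor 1: 'e' (i=0, period=1)
emit factor 2: 'dde' (i=1, period=3)
emit factor 3: 'd' (i=4, period=1)
emit factor 4: 'c' (i=5, period=1)
emit factor 5: 'abbecbaeebac' (i=6, period=12)
emit factor 6: 'aacbcabaeaccaeb' (i=18, period=15)
emit factor 7: 'a' (i=33, period=1)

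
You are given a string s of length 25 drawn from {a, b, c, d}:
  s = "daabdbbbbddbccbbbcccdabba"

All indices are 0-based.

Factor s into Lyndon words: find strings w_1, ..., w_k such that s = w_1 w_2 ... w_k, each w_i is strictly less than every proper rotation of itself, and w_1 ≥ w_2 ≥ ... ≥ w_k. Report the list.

["d", "aabdbbbbddbccbbbcccdabb", "a"]

emit factor 1: 'd' (i=0, period=1)
emit factor 2: 'aabdbbbbddbccbbbcccdabb' (i=1, period=23)
emit factor 3: 'a' (i=24, period=1)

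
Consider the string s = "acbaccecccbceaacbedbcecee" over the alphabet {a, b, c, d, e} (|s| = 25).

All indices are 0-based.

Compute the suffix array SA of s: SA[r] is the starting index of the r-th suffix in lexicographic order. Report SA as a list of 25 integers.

[13, 0, 14, 3, 2, 10, 19, 16, 1, 9, 15, 8, 7, 4, 11, 5, 20, 22, 18, 24, 12, 6, 21, 17, 23]

rank→(start, suffix):
  0 → (13, 'aacbedbcecee')
  1 → (0, 'acbaccecccbceaacbedbcecee')
  2 → (14, 'acbedbcecee')
  3 → (3, 'accecccbceaacbedbcecee')
  4 → (2, 'baccecccbceaacbedbcecee')
  5 → (10, 'bceaacbedbcecee')
  6 → (19, 'bcecee')
  7 → (16, 'bedbcecee')
  8 → (1, 'cbaccecccbceaacbedbcecee')
  9 → (9, 'cbceaacbedbcecee')
  10 → (15, 'cbedbcecee')
  11 → (8, 'ccbceaacbedbcecee')
  12 → (7, 'cccbceaacbedbcecee')
  13 → (4, 'ccecccbceaacbedbcecee')
  14 → (11, 'ceaacbedbcecee')
  15 → (5, 'cecccbceaacbedbcecee')
  16 → (20, 'cecee')
  17 → (22, 'cee')
  18 → (18, 'dbcecee')
  19 → (24, 'e')
  20 → (12, 'eaacbedbcecee')
  21 → (6, 'ecccbceaacbedbcecee')
  22 → (21, 'ecee')
  23 → (17, 'edbcecee')
  24 → (23, 'ee')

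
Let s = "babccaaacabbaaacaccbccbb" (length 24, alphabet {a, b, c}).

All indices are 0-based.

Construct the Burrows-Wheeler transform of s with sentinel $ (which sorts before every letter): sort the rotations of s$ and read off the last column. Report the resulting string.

bcbaacbaacbb$caaccaaccbba

rank  rotation                   last
    0  $babccaaacabbaaacaccbccbb  b
    1  aaacabbaaacaccbccbb$babcc  c
    2  aaacaccbccbb$babccaaacabb  b
    3  aacabbaaacaccbccbb$babcca  a
    4  aacaccbccbb$babccaaacabba  a
    5  abbaaacaccbccbb$babccaaac  c
    6  abccaaacabbaaacaccbccbb$b  b
    7  acabbaaacaccbccbb$babccaa  a
    8  acaccbccbb$babccaaacabbaa  a
    9  accbccbb$babccaaacabbaaac  c
   10  b$babccaaacabbaaacaccbccb  b
   11  baaacaccbccbb$babccaaacab  b
   12  babccaaacabbaaacaccbccbb$  $
   13  bb$babccaaacabbaaacaccbcc  c
   14  bbaaacaccbccbb$babccaaaca  a
   15  bccaaacabbaaacaccbccbb$ba  a
   16  bccbb$babccaaacabbaaacacc  c
   17  caaacabbaaacaccbccbb$babc  c
   18  cabbaaacaccbccbb$babccaaa  a
   19  caccbccbb$babccaaacabbaaa  a
   20  cbb$babccaaacabbaaacaccbc  c
   21  cbccbb$babccaaacabbaaacac  c
   22  ccaaacabbaaacaccbccbb$bab  b
   23  ccbb$babccaaacabbaaacaccb  b
   24  ccbccbb$babccaaacabbaaaca  a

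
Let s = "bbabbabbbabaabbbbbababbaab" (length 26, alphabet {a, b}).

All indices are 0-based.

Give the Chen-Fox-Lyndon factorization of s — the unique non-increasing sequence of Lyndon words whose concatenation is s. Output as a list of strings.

emit factor 1: 'b' (i=0, period=1)
emit factor 2: 'b' (i=1, period=1)
emit factor 3: 'abbabbb' (i=2, period=7)
emit factor 4: 'ab' (i=9, period=2)
emit factor 5: 'aabbbbbababb' (i=11, period=12)
emit factor 6: 'aab' (i=23, period=3)

["b", "b", "abbabbb", "ab", "aabbbbbababb", "aab"]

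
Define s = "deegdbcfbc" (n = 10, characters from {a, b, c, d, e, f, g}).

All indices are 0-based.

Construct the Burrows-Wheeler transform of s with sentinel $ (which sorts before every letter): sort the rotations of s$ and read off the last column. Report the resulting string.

cfdbbg$dece

rank  rotation     last
    0  $deegdbcfbc  c
    1  bc$deegdbcf  f
    2  bcfbc$deegd  d
    3  c$deegdbcfb  b
    4  cfbc$deegdb  b
    5  dbcfbc$deeg  g
    6  deegdbcfbc$  $
    7  eegdbcfbc$d  d
    8  egdbcfbc$de  e
    9  fbc$deegdbc  c
   10  gdbcfbc$dee  e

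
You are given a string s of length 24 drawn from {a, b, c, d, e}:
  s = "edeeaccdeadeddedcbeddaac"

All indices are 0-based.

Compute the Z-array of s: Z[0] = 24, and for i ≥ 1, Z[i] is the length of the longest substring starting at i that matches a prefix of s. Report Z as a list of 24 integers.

[24, 0, 1, 1, 0, 0, 0, 0, 1, 0, 0, 2, 0, 0, 2, 0, 0, 0, 2, 0, 0, 0, 0, 0]

Z[0]=24
i=1: fresh scan; Z[1]=0
i=2: fresh scan; Z[2]=1 extend→box=[2,3)
i=3: fresh scan; Z[3]=1 extend→box=[3,4)
i=4: fresh scan; Z[4]=0
i=5: fresh scan; Z[5]=0
i=6: fresh scan; Z[6]=0
i=7: fresh scan; Z[7]=0
i=8: fresh scan; Z[8]=1 extend→box=[8,9)
i=9: fresh scan; Z[9]=0
i=10: fresh scan; Z[10]=0
i=11: fresh scan; Z[11]=2 extend→box=[11,13)
i=12: min(r-i=1, Z[1]=0)=0; Z[12]=0
i=13: fresh scan; Z[13]=0
i=14: fresh scan; Z[14]=2 extend→box=[14,16)
i=15: min(r-i=1, Z[1]=0)=0; Z[15]=0
i=16: fresh scan; Z[16]=0
i=17: fresh scan; Z[17]=0
i=18: fresh scan; Z[18]=2 extend→box=[18,20)
i=19: min(r-i=1, Z[1]=0)=0; Z[19]=0
i=20: fresh scan; Z[20]=0
i=21: fresh scan; Z[21]=0
i=22: fresh scan; Z[22]=0
i=23: fresh scan; Z[23]=0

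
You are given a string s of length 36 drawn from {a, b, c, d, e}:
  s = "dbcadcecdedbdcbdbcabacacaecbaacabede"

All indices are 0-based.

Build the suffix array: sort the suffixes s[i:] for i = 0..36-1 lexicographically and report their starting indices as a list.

rank→(start, suffix):
  0 → (28, 'aacabede')
  1 → (18, 'abacacaecbaacabede')
  2 → (31, 'abede')
  3 → (29, 'acabede')
  4 → (20, 'acacaecbaacabede')
  5 → (22, 'acaecbaacabede')
  6 → (3, 'adcecdedbdcbdbcabacacaecbaacabede')
  7 → (24, 'aecbaacabede')
  8 → (27, 'baacabede')
  9 → (19, 'bacacaecbaacabede')
  10 → (16, 'bcabacacaecbaacabede')
  11 → (1, 'bcadcecdedbdcbdbcabacacaecbaacabede')
  12 → (14, 'bdbcabacacaecbaacabede')
  13 → (11, 'bdcbdbcabacacaecbaacabede')
  14 → (32, 'bede')
  15 → (17, 'cabacacaecbaacabede')
  16 → (30, 'cabede')
  17 → (21, 'cacaecbaacabede')
  18 → (2, 'cadcecdedbdcbdbcabacacaecbaacabede')
  19 → (23, 'caecbaacabede')
  20 → (26, 'cbaacabede')
  21 → (13, 'cbdbcabacacaecbaacabede')
  22 → (7, 'cdedbdcbdbcabacacaecbaacabede')
  23 → (5, 'cecdedbdcbdbcabacacaecbaacabede')
  24 → (15, 'dbcabacacaecbaacabede')
  25 → (0, 'dbcadcecdedbdcbdbcabacacaecbaacabede')
  26 → (10, 'dbdcbdbcabacacaecbaacabede')
  27 → (12, 'dcbdbcabacacaecbaacabede')
  28 → (4, 'dcecdedbdcbdbcabacacaecbaacabede')
  29 → (34, 'de')
  30 → (8, 'dedbdcbdbcabacacaecbaacabede')
  31 → (35, 'e')
  32 → (25, 'ecbaacabede')
  33 → (6, 'ecdedbdcbdbcabacacaecbaacabede')
  34 → (9, 'edbdcbdbcabacacaecbaacabede')
  35 → (33, 'ede')

[28, 18, 31, 29, 20, 22, 3, 24, 27, 19, 16, 1, 14, 11, 32, 17, 30, 21, 2, 23, 26, 13, 7, 5, 15, 0, 10, 12, 4, 34, 8, 35, 25, 6, 9, 33]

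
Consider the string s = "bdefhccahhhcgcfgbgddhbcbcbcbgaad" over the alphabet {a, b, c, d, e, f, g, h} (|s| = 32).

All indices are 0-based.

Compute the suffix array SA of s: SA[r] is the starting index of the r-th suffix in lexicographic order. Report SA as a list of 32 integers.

[29, 30, 7, 21, 23, 25, 0, 27, 16, 6, 22, 24, 26, 5, 13, 11, 31, 18, 1, 19, 2, 14, 3, 28, 15, 12, 17, 20, 4, 10, 9, 8]

rank | idx | suffix
   0 |  29 | aad
   1 |  30 | ad
   2 |   7 | ahhhcgcfgbgddhbcbcbcbgaad
   3 |  21 | bcbcbcbgaad
   4 |  23 | bcbcbgaad
   5 |  25 | bcbgaad
   6 |   0 | bdefhccahhhcgcfgbgddhbcbcbcbgaad
   7 |  27 | bgaad
   8 |  16 | bgddhbcbcbcbgaad
   9 |   6 | cahhhcgcfgbgddhbcbcbcbgaad
  10 |  22 | cbcbcbgaad
  11 |  24 | cbcbgaad
  12 |  26 | cbgaad
  13 |   5 | ccahhhcgcfgbgddhbcbcbcbgaad
  14 |  13 | cfgbgddhbcbcbcbgaad
  15 |  11 | cgcfgbgddhbcbcbcbgaad
  16 |  31 | d
  17 |  18 | ddhbcbcbcbgaad
  18 |   1 | defhccahhhcgcfgbgddhbcbcbcbgaad
  19 |  19 | dhbcbcbcbgaad
  20 |   2 | efhccahhhcgcfgbgddhbcbcbcbgaad
  21 |  14 | fgbgddhbcbcbcbgaad
  22 |   3 | fhccahhhcgcfgbgddhbcbcbcbgaad
  23 |  28 | gaad
  24 |  15 | gbgddhbcbcbcbgaad
  25 |  12 | gcfgbgddhbcbcbcbgaad
  26 |  17 | gddhbcbcbcbgaad
  27 |  20 | hbcbcbcbgaad
  28 |   4 | hccahhhcgcfgbgddhbcbcbcbgaad
  29 |  10 | hcgcfgbgddhbcbcbcbgaad
  30 |   9 | hhcgcfgbgddhbcbcbcbgaad
  31 |   8 | hhhcgcfgbgddhbcbcbcbgaad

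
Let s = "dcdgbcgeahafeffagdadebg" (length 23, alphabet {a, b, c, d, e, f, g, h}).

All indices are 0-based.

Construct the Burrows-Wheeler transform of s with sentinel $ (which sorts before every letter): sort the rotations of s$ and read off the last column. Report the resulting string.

gdhfegedbg$acgdffaebdaca

rank  rotation                  last
    0  $dcdgbcgeahafeffagdadebg  g
    1  adebg$dcdgbcgeahafeffagd  d
    2  afeffagdadebg$dcdgbcgeah  h
    3  agdadebg$dcdgbcgeahafeff  f
    4  ahafeffagdadebg$dcdgbcge  e
    5  bcgeahafeffagdadebg$dcdg  g
    6  bg$dcdgbcgeahafeffagdade  e
    7  cdgbcgeahafeffagdadebg$d  d
    8  cgeahafeffagdadebg$dcdgb  b
    9  dadebg$dcdgbcgeahafeffag  g
   10  dcdgbcgeahafeffagdadebg$  $
   11  debg$dcdgbcgeahafeffagda  a
   12  dgbcgeahafeffagdadebg$dc  c
   13  eahafeffagdadebg$dcdgbcg  g
   14  ebg$dcdgbcgeahafeffagdad  d
   15  effagdadebg$dcdgbcgeahaf  f
   16  fagdadebg$dcdgbcgeahafef  f
   17  feffagdadebg$dcdgbcgeaha  a
   18  ffagdadebg$dcdgbcgeahafe  e
   19  g$dcdgbcgeahafeffagdadeb  b
   20  gbcgeahafeffagdadebg$dcd  d
   21  gdadebg$dcdgbcgeahafeffa  a
   22  geahafeffagdadebg$dcdgbc  c
   23  hafeffagdadebg$dcdgbcgea  a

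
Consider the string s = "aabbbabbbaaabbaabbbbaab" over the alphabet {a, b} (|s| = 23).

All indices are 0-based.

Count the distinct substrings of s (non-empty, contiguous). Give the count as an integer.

210

rank→(start, suffix):
  0 → (9, 'aaabbaabbbbaab')
  1 → (20, 'aab')
  2 → (10, 'aabbaabbbbaab')
  3 → (0, 'aabbbabbbaaabbaabbbbaab')
  4 → (14, 'aabbbbaab')
  5 → (21, 'ab')
  6 → (11, 'abbaabbbbaab')
  7 → (5, 'abbbaaabbaabbbbaab')
  8 → (1, 'abbbabbbaaabbaabbbbaab')
  9 → (15, 'abbbbaab')
  10 → (22, 'b')
  11 → (8, 'baaabbaabbbbaab')
  12 → (19, 'baab')
  13 → (13, 'baabbbbaab')
  14 → (4, 'babbbaaabbaabbbbaab')
  15 → (7, 'bbaaabbaabbbbaab')
  16 → (18, 'bbaab')
  17 → (12, 'bbaabbbbaab')
  18 → (3, 'bbabbbaaabbaabbbbaab')
  19 → (6, 'bbbaaabbaabbbbaab')
  20 → (17, 'bbbaab')
  21 → (2, 'bbbabbbaaabbaabbbbaab')
  22 → (16, 'bbbbaab')

SA = [9, 20, 10, 0, 14, 21, 11, 5, 1, 15, 22, 8, 19, 13, 4, 7, 18, 12, 3, 6, 17, 2, 16]
i: (SA[i-1],SA[i]) lcp shared
  1: (9,20) 2 'aa'
  2: (20,10) 3 'aab'
  3: (10,0) 4 'aabb'
  4: (0,14) 5 'aabbb'
  5: (14,21) 1 'a'
  6: (21,11) 2 'ab'
  7: (11,5) 3 'abb'
  8: (5,1) 5 'abbba'
  9: (1,15) 4 'abbb'
  10: (15,22) 0 ''
  11: (22,8) 1 'b'
  12: (8,19) 3 'baa'
  13: (19,13) 4 'baab'
  14: (13,4) 2 'ba'
  15: (4,7) 1 'b'
  16: (7,18) 4 'bbaa'
  17: (18,12) 5 'bbaab'
  18: (12,3) 3 'bba'
  19: (3,6) 2 'bb'
  20: (6,17) 5 'bbbaa'
  21: (17,2) 4 'bbba'
  22: (2,16) 3 'bbb'

n(n+1)/2 = 23·24/2 = 276
Σ LCP = 0 + 2 + 3 + 4 + 5 + 1 + 2 + 3 + 5 + 4 + 0 + 1 + 3 + 4 + 2 + 1 + 4 + 5 + 3 + 2 + 5 + 4 + 3 = 66
distinct = 276 − 66 = 210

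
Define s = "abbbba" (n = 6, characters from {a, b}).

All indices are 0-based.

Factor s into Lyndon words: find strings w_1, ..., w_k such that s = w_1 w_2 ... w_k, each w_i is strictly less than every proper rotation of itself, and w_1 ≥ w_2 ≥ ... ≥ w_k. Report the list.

emit factor 1: 'abbbb' (i=0, period=5)
emit factor 2: 'a' (i=5, period=1)

["abbbb", "a"]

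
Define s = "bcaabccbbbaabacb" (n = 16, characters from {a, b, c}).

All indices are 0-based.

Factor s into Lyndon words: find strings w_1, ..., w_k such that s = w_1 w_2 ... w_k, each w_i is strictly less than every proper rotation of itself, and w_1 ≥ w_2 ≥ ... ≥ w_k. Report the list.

["bc", "aabccbbb", "aabacb"]

emit factor 1: 'bc' (i=0, period=2)
emit factor 2: 'aabccbbb' (i=2, period=8)
emit factor 3: 'aabacb' (i=10, period=6)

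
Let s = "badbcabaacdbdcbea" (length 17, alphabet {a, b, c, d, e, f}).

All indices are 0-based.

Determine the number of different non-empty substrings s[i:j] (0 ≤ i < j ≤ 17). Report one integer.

139

sorted suffixes:
  #0 SA[0]=16  'a'
  #1 SA[1]=7  'aacdbdcbea'
  #2 SA[2]=5  'abaacdbdcbea'
  #3 SA[3]=8  'acdbdcbea'
  #4 SA[4]=1  'adbcabaacdbdcbea'
  #5 SA[5]=6  'baacdbdcbea'
  #6 SA[6]=0  'badbcabaacdbdcbea'
  #7 SA[7]=3  'bcabaacdbdcbea'
  #8 SA[8]=11  'bdcbea'
  #9 SA[9]=14  'bea'
  #10 SA[10]=4  'cabaacdbdcbea'
  #11 SA[11]=13  'cbea'
  #12 SA[12]=9  'cdbdcbea'
  #13 SA[13]=2  'dbcabaacdbdcbea'
  #14 SA[14]=10  'dbdcbea'
  #15 SA[15]=12  'dcbea'
  #16 SA[16]=15  'ea'

SA = [16, 7, 5, 8, 1, 6, 0, 3, 11, 14, 4, 13, 9, 2, 10, 12, 15]
rank  pair      lcp
   1  s[16:],s[7:]  1  'a'
   2  s[7:],s[5:]  1  'a'
   3  s[5:],s[8:]  1  'a'
   4  s[8:],s[1:]  1  'a'
   5  s[1:],s[6:]  0  ''
   6  s[6:],s[0:]  2  'ba'
   7  s[0:],s[3:]  1  'b'
   8  s[3:],s[11:]  1  'b'
   9  s[11:],s[14:]  1  'b'
  10  s[14:],s[4:]  0  ''
  11  s[4:],s[13:]  1  'c'
  12  s[13:],s[9:]  1  'c'
  13  s[9:],s[2:]  0  ''
  14  s[2:],s[10:]  2  'db'
  15  s[10:],s[12:]  1  'd'
  16  s[12:],s[15:]  0  ''

n(n+1)/2 = 17·18/2 = 153
Σ LCP = 0 + 1 + 1 + 1 + 1 + 0 + 2 + 1 + 1 + 1 + 0 + 1 + 1 + 0 + 2 + 1 + 0 = 14
distinct = 153 − 14 = 139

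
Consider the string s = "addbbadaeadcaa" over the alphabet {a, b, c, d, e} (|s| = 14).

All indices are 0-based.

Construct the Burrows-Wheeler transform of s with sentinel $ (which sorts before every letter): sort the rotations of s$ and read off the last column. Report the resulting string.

aacbe$dbddadaaa

rank  rotation         last
    0  $addbbadaeadcaa  a
    1  a$addbbadaeadca  a
    2  aa$addbbadaeadc  c
    3  adaeadcaa$addbb  b
    4  adcaa$addbbadae  e
    5  addbbadaeadcaa$  $
    6  aeadcaa$addbbad  d
    7  badaeadcaa$addb  b
    8  bbadaeadcaa$add  d
    9  caa$addbbadaead  d
   10  daeadcaa$addbba  a
   11  dbbadaeadcaa$ad  d
   12  dcaa$addbbadaea  a
   13  ddbbadaeadcaa$a  a
   14  eadcaa$addbbada  a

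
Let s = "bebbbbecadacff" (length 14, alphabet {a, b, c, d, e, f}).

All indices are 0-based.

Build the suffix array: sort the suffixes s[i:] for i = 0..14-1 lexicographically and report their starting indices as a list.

rank→(start, suffix):
  0 → (10, 'acff')
  1 → (8, 'adacff')
  2 → (2, 'bbbbecadacff')
  3 → (3, 'bbbecadacff')
  4 → (4, 'bbecadacff')
  5 → (0, 'bebbbbecadacff')
  6 → (5, 'becadacff')
  7 → (7, 'cadacff')
  8 → (11, 'cff')
  9 → (9, 'dacff')
  10 → (1, 'ebbbbecadacff')
  11 → (6, 'ecadacff')
  12 → (13, 'f')
  13 → (12, 'ff')

[10, 8, 2, 3, 4, 0, 5, 7, 11, 9, 1, 6, 13, 12]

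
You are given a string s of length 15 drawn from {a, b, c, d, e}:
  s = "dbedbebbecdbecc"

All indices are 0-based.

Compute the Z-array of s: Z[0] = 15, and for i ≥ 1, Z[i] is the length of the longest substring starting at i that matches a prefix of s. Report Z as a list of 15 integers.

Z[0]=15
i=1: outside box; Z[1]=0
i=2: outside box; Z[2]=0
i=3: outside box; Z[3]=3 scan→box=[3,6)
i=4: min(r-i=2, Z[1]=0)=0; Z[4]=0
i=5: min(r-i=1, Z[2]=0)=0; Z[5]=0
i=6: outside box; Z[6]=0
i=7: outside box; Z[7]=0
i=8: outside box; Z[8]=0
i=9: outside box; Z[9]=0
i=10: outside box; Z[10]=3 scan→box=[10,13)
i=11: min(r-i=2, Z[1]=0)=0; Z[11]=0
i=12: min(r-i=1, Z[2]=0)=0; Z[12]=0
i=13: outside box; Z[13]=0
i=14: outside box; Z[14]=0

[15, 0, 0, 3, 0, 0, 0, 0, 0, 0, 3, 0, 0, 0, 0]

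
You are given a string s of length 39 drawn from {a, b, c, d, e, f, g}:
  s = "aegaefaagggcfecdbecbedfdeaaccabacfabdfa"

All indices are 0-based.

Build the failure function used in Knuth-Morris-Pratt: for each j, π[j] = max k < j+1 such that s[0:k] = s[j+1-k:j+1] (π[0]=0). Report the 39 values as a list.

[0, 0, 0, 1, 2, 0, 1, 1, 0, 0, 0, 0, 0, 0, 0, 0, 0, 0, 0, 0, 0, 0, 0, 0, 0, 1, 1, 0, 0, 1, 0, 1, 0, 0, 1, 0, 0, 0, 1]

π[0] = 0
j=1 s[j]='e': π[1]=0 (border '')
j=2 s[j]='g': π[2]=0 (border '')
j=3 s[j]='a': π[3]=1 (border 'a')
j=4 s[j]='e': π[4]=2 (border 'ae')
j=5 s[j]='f': k: 2→0; π[5]=0 (border '')
j=6 s[j]='a': π[6]=1 (border 'a')
j=7 s[j]='a': k: 1→0; π[7]=1 (border 'a')
j=8 s[j]='g': k: 1→0; π[8]=0 (border '')
j=9 s[j]='g': π[9]=0 (border '')
j=10 s[j]='g': π[10]=0 (border '')
j=11 s[j]='c': π[11]=0 (border '')
j=12 s[j]='f': π[12]=0 (border '')
j=13 s[j]='e': π[13]=0 (border '')
j=14 s[j]='c': π[14]=0 (border '')
j=15 s[j]='d': π[15]=0 (border '')
j=16 s[j]='b': π[16]=0 (border '')
j=17 s[j]='e': π[17]=0 (border '')
j=18 s[j]='c': π[18]=0 (border '')
j=19 s[j]='b': π[19]=0 (border '')
j=20 s[j]='e': π[20]=0 (border '')
j=21 s[j]='d': π[21]=0 (border '')
j=22 s[j]='f': π[22]=0 (border '')
j=23 s[j]='d': π[23]=0 (border '')
j=24 s[j]='e': π[24]=0 (border '')
j=25 s[j]='a': π[25]=1 (border 'a')
j=26 s[j]='a': k: 1→0; π[26]=1 (border 'a')
j=27 s[j]='c': k: 1→0; π[27]=0 (border '')
j=28 s[j]='c': π[28]=0 (border '')
j=29 s[j]='a': π[29]=1 (border 'a')
j=30 s[j]='b': k: 1→0; π[30]=0 (border '')
j=31 s[j]='a': π[31]=1 (border 'a')
j=32 s[j]='c': k: 1→0; π[32]=0 (border '')
j=33 s[j]='f': π[33]=0 (border '')
j=34 s[j]='a': π[34]=1 (border 'a')
j=35 s[j]='b': k: 1→0; π[35]=0 (border '')
j=36 s[j]='d': π[36]=0 (border '')
j=37 s[j]='f': π[37]=0 (border '')
j=38 s[j]='a': π[38]=1 (border 'a')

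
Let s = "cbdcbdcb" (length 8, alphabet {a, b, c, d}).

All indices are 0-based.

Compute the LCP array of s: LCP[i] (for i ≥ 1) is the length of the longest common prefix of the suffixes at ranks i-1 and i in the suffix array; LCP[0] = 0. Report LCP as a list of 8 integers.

rank | idx | suffix
   0 |   7 | b
   1 |   4 | bdcb
   2 |   1 | bdcbdcb
   3 |   6 | cb
   4 |   3 | cbdcb
   5 |   0 | cbdcbdcb
   6 |   5 | dcb
   7 |   2 | dcbdcb

SA = [7, 4, 1, 6, 3, 0, 5, 2]
[i] adj suffixes → lcp
  [1] 7/4 → 1 ('b')
  [2] 4/1 → 4 ('bdcb')
  [3] 1/6 → 0 ('')
  [4] 6/3 → 2 ('cb')
  [5] 3/0 → 5 ('cbdcb')
  [6] 0/5 → 0 ('')
  [7] 5/2 → 3 ('dcb')

[0, 1, 4, 0, 2, 5, 0, 3]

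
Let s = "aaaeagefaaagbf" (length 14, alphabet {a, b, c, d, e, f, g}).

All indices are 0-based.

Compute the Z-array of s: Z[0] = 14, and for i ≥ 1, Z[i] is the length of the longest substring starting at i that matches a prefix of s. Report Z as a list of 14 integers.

Z[0]=14
i=1: fresh scan; Z[1]=2 extend→box=[1,3)
i=2: min(r-i=1, Z[1]=2)=1; Z[2]=1
i=3: fresh scan; Z[3]=0
i=4: fresh scan; Z[4]=1 extend→box=[4,5)
i=5: fresh scan; Z[5]=0
i=6: fresh scan; Z[6]=0
i=7: fresh scan; Z[7]=0
i=8: fresh scan; Z[8]=3 extend→box=[8,11)
i=9: min(r-i=2, Z[1]=2)=2; Z[9]=2
i=10: min(r-i=1, Z[2]=1)=1; Z[10]=1
i=11: fresh scan; Z[11]=0
i=12: fresh scan; Z[12]=0
i=13: fresh scan; Z[13]=0

[14, 2, 1, 0, 1, 0, 0, 0, 3, 2, 1, 0, 0, 0]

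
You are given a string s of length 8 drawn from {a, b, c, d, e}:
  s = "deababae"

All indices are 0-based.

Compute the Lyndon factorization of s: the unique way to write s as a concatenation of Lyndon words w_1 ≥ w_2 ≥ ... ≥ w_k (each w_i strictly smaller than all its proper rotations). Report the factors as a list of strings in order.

["de", "ababae"]

emit factor 1: 'de' (i=0, period=2)
emit factor 2: 'ababae' (i=2, period=6)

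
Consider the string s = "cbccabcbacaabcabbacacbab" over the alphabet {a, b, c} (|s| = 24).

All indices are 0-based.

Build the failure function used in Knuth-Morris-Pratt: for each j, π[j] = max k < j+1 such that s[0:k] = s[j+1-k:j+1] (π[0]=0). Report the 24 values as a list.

[0, 0, 1, 1, 0, 0, 1, 2, 0, 1, 0, 0, 0, 1, 0, 0, 0, 0, 1, 0, 1, 2, 0, 0]

π[0] = 0
j=1 s[j]='b': π[1]=0 (border '')
j=2 s[j]='c': π[2]=1 (border 'c')
j=3 s[j]='c': k: 1→0; π[3]=1 (border 'c')
j=4 s[j]='a': k: 1→0; π[4]=0 (border '')
j=5 s[j]='b': π[5]=0 (border '')
j=6 s[j]='c': π[6]=1 (border 'c')
j=7 s[j]='b': π[7]=2 (border 'cb')
j=8 s[j]='a': k: 2→0; π[8]=0 (border '')
j=9 s[j]='c': π[9]=1 (border 'c')
j=10 s[j]='a': k: 1→0; π[10]=0 (border '')
j=11 s[j]='a': π[11]=0 (border '')
j=12 s[j]='b': π[12]=0 (border '')
j=13 s[j]='c': π[13]=1 (border 'c')
j=14 s[j]='a': k: 1→0; π[14]=0 (border '')
j=15 s[j]='b': π[15]=0 (border '')
j=16 s[j]='b': π[16]=0 (border '')
j=17 s[j]='a': π[17]=0 (border '')
j=18 s[j]='c': π[18]=1 (border 'c')
j=19 s[j]='a': k: 1→0; π[19]=0 (border '')
j=20 s[j]='c': π[20]=1 (border 'c')
j=21 s[j]='b': π[21]=2 (border 'cb')
j=22 s[j]='a': k: 2→0; π[22]=0 (border '')
j=23 s[j]='b': π[23]=0 (border '')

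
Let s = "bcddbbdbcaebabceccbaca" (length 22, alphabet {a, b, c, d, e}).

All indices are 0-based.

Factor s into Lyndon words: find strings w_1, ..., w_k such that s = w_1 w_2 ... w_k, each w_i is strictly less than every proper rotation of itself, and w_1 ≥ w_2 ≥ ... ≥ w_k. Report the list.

["bcdd", "bbdbc", "aeb", "abceccbac", "a"]

emit factor 1: 'bcdd' (i=0, period=4)
emit factor 2: 'bbdbc' (i=4, period=5)
emit factor 3: 'aeb' (i=9, period=3)
emit factor 4: 'abceccbac' (i=12, period=9)
emit factor 5: 'a' (i=21, period=1)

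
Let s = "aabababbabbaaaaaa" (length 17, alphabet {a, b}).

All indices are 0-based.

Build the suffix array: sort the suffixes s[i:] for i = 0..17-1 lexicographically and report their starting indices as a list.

rank | idx | suffix
   0 |  16 | a
   1 |  15 | aa
   2 |  14 | aaa
   3 |  13 | aaaa
   4 |  12 | aaaaa
   5 |  11 | aaaaaa
   6 |   0 | aabababbabbaaaaaa
   7 |   1 | abababbabbaaaaaa
   8 |   3 | ababbabbaaaaaa
   9 |   8 | abbaaaaaa
  10 |   5 | abbabbaaaaaa
  11 |  10 | baaaaaa
  12 |   2 | bababbabbaaaaaa
  13 |   7 | babbaaaaaa
  14 |   4 | babbabbaaaaaa
  15 |   9 | bbaaaaaa
  16 |   6 | bbabbaaaaaa

[16, 15, 14, 13, 12, 11, 0, 1, 3, 8, 5, 10, 2, 7, 4, 9, 6]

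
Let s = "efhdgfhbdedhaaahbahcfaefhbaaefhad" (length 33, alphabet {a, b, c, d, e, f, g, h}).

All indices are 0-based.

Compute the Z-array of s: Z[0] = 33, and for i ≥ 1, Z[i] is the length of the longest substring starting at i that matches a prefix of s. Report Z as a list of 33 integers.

Z[0]=33
i=1: i≥r, start 0; Z[1]=0
i=2: i≥r, start 0; Z[2]=0
i=3: i≥r, start 0; Z[3]=0
i=4: i≥r, start 0; Z[4]=0
i=5: i≥r, start 0; Z[5]=0
i=6: i≥r, start 0; Z[6]=0
i=7: i≥r, start 0; Z[7]=0
i=8: i≥r, start 0; Z[8]=0
i=9: i≥r, start 0; Z[9]=1 scan→box=[9,10)
i=10: i≥r, start 0; Z[10]=0
i=11: i≥r, start 0; Z[11]=0
i=12: i≥r, start 0; Z[12]=0
i=13: i≥r, start 0; Z[13]=0
i=14: i≥r, start 0; Z[14]=0
i=15: i≥r, start 0; Z[15]=0
i=16: i≥r, start 0; Z[16]=0
i=17: i≥r, start 0; Z[17]=0
i=18: i≥r, start 0; Z[18]=0
i=19: i≥r, start 0; Z[19]=0
i=20: i≥r, start 0; Z[20]=0
i=21: i≥r, start 0; Z[21]=0
i=22: i≥r, start 0; Z[22]=3 scan→box=[22,25)
i=23: min(r-i=2, Z[1]=0)=0; Z[23]=0
i=24: min(r-i=1, Z[2]=0)=0; Z[24]=0
i=25: i≥r, start 0; Z[25]=0
i=26: i≥r, start 0; Z[26]=0
i=27: i≥r, start 0; Z[27]=0
i=28: i≥r, start 0; Z[28]=3 scan→box=[28,31)
i=29: min(r-i=2, Z[1]=0)=0; Z[29]=0
i=30: min(r-i=1, Z[2]=0)=0; Z[30]=0
i=31: i≥r, start 0; Z[31]=0
i=32: i≥r, start 0; Z[32]=0

[33, 0, 0, 0, 0, 0, 0, 0, 0, 1, 0, 0, 0, 0, 0, 0, 0, 0, 0, 0, 0, 0, 3, 0, 0, 0, 0, 0, 3, 0, 0, 0, 0]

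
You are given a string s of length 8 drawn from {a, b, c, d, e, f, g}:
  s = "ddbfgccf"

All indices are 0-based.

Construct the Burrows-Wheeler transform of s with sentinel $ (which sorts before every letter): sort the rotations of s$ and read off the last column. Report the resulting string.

fdgcd$cbf

rank  rotation   last
    0  $ddbfgccf  f
    1  bfgccf$dd  d
    2  ccf$ddbfg  g
    3  cf$ddbfgc  c
    4  dbfgccf$d  d
    5  ddbfgccf$  $
    6  f$ddbfgcc  c
    7  fgccf$ddb  b
    8  gccf$ddbf  f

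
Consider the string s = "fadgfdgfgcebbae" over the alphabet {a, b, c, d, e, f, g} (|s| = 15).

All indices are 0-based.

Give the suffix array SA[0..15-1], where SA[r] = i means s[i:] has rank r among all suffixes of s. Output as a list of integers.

rank→(start, suffix):
  0 → (1, 'adgfdgfgcebbae')
  1 → (13, 'ae')
  2 → (12, 'bae')
  3 → (11, 'bbae')
  4 → (9, 'cebbae')
  5 → (2, 'dgfdgfgcebbae')
  6 → (5, 'dgfgcebbae')
  7 → (14, 'e')
  8 → (10, 'ebbae')
  9 → (0, 'fadgfdgfgcebbae')
  10 → (4, 'fdgfgcebbae')
  11 → (7, 'fgcebbae')
  12 → (8, 'gcebbae')
  13 → (3, 'gfdgfgcebbae')
  14 → (6, 'gfgcebbae')

[1, 13, 12, 11, 9, 2, 5, 14, 10, 0, 4, 7, 8, 3, 6]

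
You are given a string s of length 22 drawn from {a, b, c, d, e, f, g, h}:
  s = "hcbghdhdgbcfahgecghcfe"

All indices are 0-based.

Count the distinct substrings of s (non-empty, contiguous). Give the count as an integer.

rank | idx | suffix
   0 |  12 | ahgecghcfe
   1 |   9 | bcfahgecghcfe
   2 |   2 | bghdhdgbcfahgecghcfe
   3 |   1 | cbghdhdgbcfahgecghcfe
   4 |  10 | cfahgecghcfe
   5 |  19 | cfe
   6 |  16 | cghcfe
   7 |   7 | dgbcfahgecghcfe
   8 |   5 | dhdgbcfahgecghcfe
   9 |  21 | e
  10 |  15 | ecghcfe
  11 |  11 | fahgecghcfe
  12 |  20 | fe
  13 |   8 | gbcfahgecghcfe
  14 |  14 | gecghcfe
  15 |  17 | ghcfe
  16 |   3 | ghdhdgbcfahgecghcfe
  17 |   0 | hcbghdhdgbcfahgecghcfe
  18 |  18 | hcfe
  19 |   6 | hdgbcfahgecghcfe
  20 |   4 | hdhdgbcfahgecghcfe
  21 |  13 | hgecghcfe

SA = [12, 9, 2, 1, 10, 19, 16, 7, 5, 21, 15, 11, 20, 8, 14, 17, 3, 0, 18, 6, 4, 13]
[i] adj suffixes → lcp
  [1] 12/9 → 0 ('')
  [2] 9/2 → 1 ('b')
  [3] 2/1 → 0 ('')
  [4] 1/10 → 1 ('c')
  [5] 10/19 → 2 ('cf')
  [6] 19/16 → 1 ('c')
  [7] 16/7 → 0 ('')
  [8] 7/5 → 1 ('d')
  [9] 5/21 → 0 ('')
  [10] 21/15 → 1 ('e')
  [11] 15/11 → 0 ('')
  [12] 11/20 → 1 ('f')
  [13] 20/8 → 0 ('')
  [14] 8/14 → 1 ('g')
  [15] 14/17 → 1 ('g')
  [16] 17/3 → 2 ('gh')
  [17] 3/0 → 0 ('')
  [18] 0/18 → 2 ('hc')
  [19] 18/6 → 1 ('h')
  [20] 6/4 → 2 ('hd')
  [21] 4/13 → 1 ('h')

n(n+1)/2 = 22·23/2 = 253
Σ LCP = 0 + 0 + 1 + 0 + 1 + 2 + 1 + 0 + 1 + 0 + 1 + 0 + 1 + 0 + 1 + 1 + 2 + 0 + 2 + 1 + 2 + 1 = 18
distinct = 253 − 18 = 235

235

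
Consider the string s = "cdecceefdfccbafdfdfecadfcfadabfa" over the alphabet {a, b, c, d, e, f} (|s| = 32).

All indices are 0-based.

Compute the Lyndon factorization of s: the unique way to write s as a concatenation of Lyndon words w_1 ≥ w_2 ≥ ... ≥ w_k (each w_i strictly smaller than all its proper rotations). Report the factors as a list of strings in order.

emit factor 1: 'cde' (i=0, period=3)
emit factor 2: 'cceefdf' (i=3, period=7)
emit factor 3: 'c' (i=10, period=1)
emit factor 4: 'c' (i=11, period=1)
emit factor 5: 'b' (i=12, period=1)
emit factor 6: 'afdfdfec' (i=13, period=8)
emit factor 7: 'adfcf' (i=21, period=5)
emit factor 8: 'ad' (i=26, period=2)
emit factor 9: 'abf' (i=28, period=3)
emit factor 10: 'a' (i=31, period=1)

["cde", "cceefdf", "c", "c", "b", "afdfdfec", "adfcf", "ad", "abf", "a"]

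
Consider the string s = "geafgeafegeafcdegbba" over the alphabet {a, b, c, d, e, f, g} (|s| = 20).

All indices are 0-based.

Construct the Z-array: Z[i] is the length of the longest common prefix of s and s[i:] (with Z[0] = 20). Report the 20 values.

[20, 0, 0, 0, 4, 0, 0, 0, 0, 4, 0, 0, 0, 0, 0, 0, 1, 0, 0, 0]

Z[0]=20
i=1: i≥r, start 0; Z[1]=0
i=2: i≥r, start 0; Z[2]=0
i=3: i≥r, start 0; Z[3]=0
i=4: i≥r, start 0; Z[4]=4 grow→box=[4,8)
i=5: min(r-i=3, Z[1]=0)=0; Z[5]=0
i=6: min(r-i=2, Z[2]=0)=0; Z[6]=0
i=7: min(r-i=1, Z[3]=0)=0; Z[7]=0
i=8: i≥r, start 0; Z[8]=0
i=9: i≥r, start 0; Z[9]=4 grow→box=[9,13)
i=10: min(r-i=3, Z[1]=0)=0; Z[10]=0
i=11: min(r-i=2, Z[2]=0)=0; Z[11]=0
i=12: min(r-i=1, Z[3]=0)=0; Z[12]=0
i=13: i≥r, start 0; Z[13]=0
i=14: i≥r, start 0; Z[14]=0
i=15: i≥r, start 0; Z[15]=0
i=16: i≥r, start 0; Z[16]=1 grow→box=[16,17)
i=17: i≥r, start 0; Z[17]=0
i=18: i≥r, start 0; Z[18]=0
i=19: i≥r, start 0; Z[19]=0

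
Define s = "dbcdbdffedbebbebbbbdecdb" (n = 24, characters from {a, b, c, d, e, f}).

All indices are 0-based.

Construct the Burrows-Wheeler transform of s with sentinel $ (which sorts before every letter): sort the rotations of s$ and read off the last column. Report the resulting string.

rank  rotation                   last
    0  $dbcdbdffedbebbebbbbdecdb  b
    1  b$dbcdbdffedbebbebbbbdecd  d
    2  bbbbdecdb$dbcdbdffedbebbe  e
    3  bbbdecdb$dbcdbdffedbebbeb  b
    4  bbdecdb$dbcdbdffedbebbebb  b
    5  bbebbbbdecdb$dbcdbdffedbe  e
    6  bcdbdffedbebbebbbbdecdb$d  d
    7  bdecdb$dbcdbdffedbebbebbb  b
    8  bdffedbebbebbbbdecdb$dbcd  d
    9  bebbbbdecdb$dbcdbdffedbeb  b
   10  bebbebbbbdecdb$dbcdbdffed  d
   11  cdb$dbcdbdffedbebbebbbbde  e
   12  cdbdffedbebbebbbbdecdb$db  b
   13  db$dbcdbdffedbebbebbbbdec  c
   14  dbcdbdffedbebbebbbbdecdb$  $
   15  dbdffedbebbebbbbdecdb$dbc  c
   16  dbebbebbbbdecdb$dbcdbdffe  e
   17  decdb$dbcdbdffedbebbebbbb  b
   18  dffedbebbebbbbdecdb$dbcdb  b
   19  ebbbbdecdb$dbcdbdffedbebb  b
   20  ebbebbbbdecdb$dbcdbdffedb  b
   21  ecdb$dbcdbdffedbebbebbbbd  d
   22  edbebbebbbbdecdb$dbcdbdff  f
   23  fedbebbebbbbdecdb$dbcdbdf  f
   24  ffedbebbebbbbdecdb$dbcdbd  d

bdebbedbdbdebc$cebbbbdffd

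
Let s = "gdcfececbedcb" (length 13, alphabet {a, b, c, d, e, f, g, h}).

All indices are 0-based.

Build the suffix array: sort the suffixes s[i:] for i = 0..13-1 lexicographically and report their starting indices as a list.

[12, 8, 11, 7, 5, 2, 10, 1, 6, 4, 9, 3, 0]

sorted suffixes:
  #0 SA[0]=12  'b'
  #1 SA[1]=8  'bedcb'
  #2 SA[2]=11  'cb'
  #3 SA[3]=7  'cbedcb'
  #4 SA[4]=5  'cecbedcb'
  #5 SA[5]=2  'cfececbedcb'
  #6 SA[6]=10  'dcb'
  #7 SA[7]=1  'dcfececbedcb'
  #8 SA[8]=6  'ecbedcb'
  #9 SA[9]=4  'ececbedcb'
  #10 SA[10]=9  'edcb'
  #11 SA[11]=3  'fececbedcb'
  #12 SA[12]=0  'gdcfececbedcb'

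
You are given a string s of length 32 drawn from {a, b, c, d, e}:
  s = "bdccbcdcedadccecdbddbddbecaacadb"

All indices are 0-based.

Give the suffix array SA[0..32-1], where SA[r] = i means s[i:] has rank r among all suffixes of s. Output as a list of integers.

[26, 27, 29, 10, 31, 4, 0, 17, 20, 23, 25, 28, 3, 2, 12, 15, 5, 13, 7, 9, 30, 16, 19, 22, 1, 11, 6, 18, 21, 24, 14, 8]

rank | idx | suffix
   0 |  26 | aacadb
   1 |  27 | acadb
   2 |  29 | adb
   3 |  10 | adccecdbddbddbecaacadb
   4 |  31 | b
   5 |   4 | bcdcedadccecdbddbddbecaacadb
   6 |   0 | bdccbcdcedadccecdbddbddbecaacadb
   7 |  17 | bddbddbecaacadb
   8 |  20 | bddbecaacadb
   9 |  23 | becaacadb
  10 |  25 | caacadb
  11 |  28 | cadb
  12 |   3 | cbcdcedadccecdbddbddbecaacadb
  13 |   2 | ccbcdcedadccecdbddbddbecaacadb
  14 |  12 | ccecdbddbddbecaacadb
  15 |  15 | cdbddbddbecaacadb
  16 |   5 | cdcedadccecdbddbddbecaacadb
  17 |  13 | cecdbddbddbecaacadb
  18 |   7 | cedadccecdbddbddbecaacadb
  19 |   9 | dadccecdbddbddbecaacadb
  20 |  30 | db
  21 |  16 | dbddbddbecaacadb
  22 |  19 | dbddbecaacadb
  23 |  22 | dbecaacadb
  24 |   1 | dccbcdcedadccecdbddbddbecaacadb
  25 |  11 | dccecdbddbddbecaacadb
  26 |   6 | dcedadccecdbddbddbecaacadb
  27 |  18 | ddbddbecaacadb
  28 |  21 | ddbecaacadb
  29 |  24 | ecaacadb
  30 |  14 | ecdbddbddbecaacadb
  31 |   8 | edadccecdbddbddbecaacadb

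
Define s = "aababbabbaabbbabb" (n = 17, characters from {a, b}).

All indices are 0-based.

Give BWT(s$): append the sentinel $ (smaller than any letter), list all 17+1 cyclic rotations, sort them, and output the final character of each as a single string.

b$babbbabbbbaaabaa

rank  rotation            last
    0  $aababbabbaabbbabb  b
    1  aababbabbaabbbabb$  $
    2  aabbbabb$aababbabb  b
    3  ababbabbaabbbabb$a  a
    4  abb$aababbabbaabbb  b
    5  abbaabbbabb$aababb  b
    6  abbabbaabbbabb$aab  b
    7  abbbabb$aababbabba  a
    8  b$aababbabbaabbbab  b
    9  baabbbabb$aababbab  b
   10  babb$aababbabbaabb  b
   11  babbaabbbabb$aabab  b
   12  babbabbaabbbabb$aa  a
   13  bb$aababbabbaabbba  a
   14  bbaabbbabb$aababba  a
   15  bbabb$aababbabbaab  b
   16  bbabbaabbbabb$aaba  a
   17  bbbabb$aababbabbaa  a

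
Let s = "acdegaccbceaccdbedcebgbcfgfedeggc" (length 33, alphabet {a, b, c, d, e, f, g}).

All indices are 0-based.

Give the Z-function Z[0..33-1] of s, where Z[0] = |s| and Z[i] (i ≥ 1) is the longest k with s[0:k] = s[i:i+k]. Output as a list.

Z[0]=33
i=1: outside box; Z[1]=0
i=2: outside box; Z[2]=0
i=3: outside box; Z[3]=0
i=4: outside box; Z[4]=0
i=5: outside box; Z[5]=2 scan→box=[5,7)
i=6: min(r-i=1, Z[1]=0)=0; Z[6]=0
i=7: outside box; Z[7]=0
i=8: outside box; Z[8]=0
i=9: outside box; Z[9]=0
i=10: outside box; Z[10]=0
i=11: outside box; Z[11]=2 scan→box=[11,13)
i=12: min(r-i=1, Z[1]=0)=0; Z[12]=0
i=13: outside box; Z[13]=0
i=14: outside box; Z[14]=0
i=15: outside box; Z[15]=0
i=16: outside box; Z[16]=0
i=17: outside box; Z[17]=0
i=18: outside box; Z[18]=0
i=19: outside box; Z[19]=0
i=20: outside box; Z[20]=0
i=21: outside box; Z[21]=0
i=22: outside box; Z[22]=0
i=23: outside box; Z[23]=0
i=24: outside box; Z[24]=0
i=25: outside box; Z[25]=0
i=26: outside box; Z[26]=0
i=27: outside box; Z[27]=0
i=28: outside box; Z[28]=0
i=29: outside box; Z[29]=0
i=30: outside box; Z[30]=0
i=31: outside box; Z[31]=0
i=32: outside box; Z[32]=0

[33, 0, 0, 0, 0, 2, 0, 0, 0, 0, 0, 2, 0, 0, 0, 0, 0, 0, 0, 0, 0, 0, 0, 0, 0, 0, 0, 0, 0, 0, 0, 0, 0]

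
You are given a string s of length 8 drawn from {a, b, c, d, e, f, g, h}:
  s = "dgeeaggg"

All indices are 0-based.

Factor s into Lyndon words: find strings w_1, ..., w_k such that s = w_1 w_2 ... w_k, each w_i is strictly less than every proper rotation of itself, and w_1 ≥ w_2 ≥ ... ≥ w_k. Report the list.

emit factor 1: 'dgee' (i=0, period=4)
emit factor 2: 'aggg' (i=4, period=4)

["dgee", "aggg"]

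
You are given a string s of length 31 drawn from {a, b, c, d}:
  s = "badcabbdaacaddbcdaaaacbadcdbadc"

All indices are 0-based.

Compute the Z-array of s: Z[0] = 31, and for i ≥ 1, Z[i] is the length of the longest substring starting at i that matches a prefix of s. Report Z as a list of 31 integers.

Z[0]=31
i=1: outside box; Z[1]=0
i=2: outside box; Z[2]=0
i=3: outside box; Z[3]=0
i=4: outside box; Z[4]=0
i=5: outside box; Z[5]=1 grow→box=[5,6)
i=6: outside box; Z[6]=1 grow→box=[6,7)
i=7: outside box; Z[7]=0
i=8: outside box; Z[8]=0
i=9: outside box; Z[9]=0
i=10: outside box; Z[10]=0
i=11: outside box; Z[11]=0
i=12: outside box; Z[12]=0
i=13: outside box; Z[13]=0
i=14: outside box; Z[14]=1 grow→box=[14,15)
i=15: outside box; Z[15]=0
i=16: outside box; Z[16]=0
i=17: outside box; Z[17]=0
i=18: outside box; Z[18]=0
i=19: outside box; Z[19]=0
i=20: outside box; Z[20]=0
i=21: outside box; Z[21]=0
i=22: outside box; Z[22]=4 grow→box=[22,26)
i=23: min(r-i=3, Z[1]=0)=0; Z[23]=0
i=24: min(r-i=2, Z[2]=0)=0; Z[24]=0
i=25: min(r-i=1, Z[3]=0)=0; Z[25]=0
i=26: outside box; Z[26]=0
i=27: outside box; Z[27]=4 grow→box=[27,31)
i=28: min(r-i=3, Z[1]=0)=0; Z[28]=0
i=29: min(r-i=2, Z[2]=0)=0; Z[29]=0
i=30: min(r-i=1, Z[3]=0)=0; Z[30]=0

[31, 0, 0, 0, 0, 1, 1, 0, 0, 0, 0, 0, 0, 0, 1, 0, 0, 0, 0, 0, 0, 0, 4, 0, 0, 0, 0, 4, 0, 0, 0]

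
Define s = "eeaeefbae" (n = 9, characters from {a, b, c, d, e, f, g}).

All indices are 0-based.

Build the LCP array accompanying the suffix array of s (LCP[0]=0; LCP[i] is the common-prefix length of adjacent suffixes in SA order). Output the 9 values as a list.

sorted suffixes:
  #0 SA[0]=7  'ae'
  #1 SA[1]=2  'aeefbae'
  #2 SA[2]=6  'bae'
  #3 SA[3]=8  'e'
  #4 SA[4]=1  'eaeefbae'
  #5 SA[5]=0  'eeaeefbae'
  #6 SA[6]=3  'eefbae'
  #7 SA[7]=4  'efbae'
  #8 SA[8]=5  'fbae'

SA = [7, 2, 6, 8, 1, 0, 3, 4, 5]
i: (SA[i-1],SA[i]) lcp shared
  1: (7,2) 2 'ae'
  2: (2,6) 0 ''
  3: (6,8) 0 ''
  4: (8,1) 1 'e'
  5: (1,0) 1 'e'
  6: (0,3) 2 'ee'
  7: (3,4) 1 'e'
  8: (4,5) 0 ''

[0, 2, 0, 0, 1, 1, 2, 1, 0]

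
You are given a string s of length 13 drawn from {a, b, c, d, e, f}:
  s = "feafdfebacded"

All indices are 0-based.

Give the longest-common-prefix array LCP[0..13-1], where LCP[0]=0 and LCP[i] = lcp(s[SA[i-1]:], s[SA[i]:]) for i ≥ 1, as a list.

[0, 1, 0, 0, 0, 1, 1, 0, 1, 1, 0, 1, 2]

rank→(start, suffix):
  0 → (8, 'acded')
  1 → (2, 'afdfebacded')
  2 → (7, 'bacded')
  3 → (9, 'cded')
  4 → (12, 'd')
  5 → (10, 'ded')
  6 → (4, 'dfebacded')
  7 → (1, 'eafdfebacded')
  8 → (6, 'ebacded')
  9 → (11, 'ed')
  10 → (3, 'fdfebacded')
  11 → (0, 'feafdfebacded')
  12 → (5, 'febacded')

SA = [8, 2, 7, 9, 12, 10, 4, 1, 6, 11, 3, 0, 5]
[i] adj suffixes → lcp
  [1] 8/2 → 1 ('a')
  [2] 2/7 → 0 ('')
  [3] 7/9 → 0 ('')
  [4] 9/12 → 0 ('')
  [5] 12/10 → 1 ('d')
  [6] 10/4 → 1 ('d')
  [7] 4/1 → 0 ('')
  [8] 1/6 → 1 ('e')
  [9] 6/11 → 1 ('e')
  [10] 11/3 → 0 ('')
  [11] 3/0 → 1 ('f')
  [12] 0/5 → 2 ('fe')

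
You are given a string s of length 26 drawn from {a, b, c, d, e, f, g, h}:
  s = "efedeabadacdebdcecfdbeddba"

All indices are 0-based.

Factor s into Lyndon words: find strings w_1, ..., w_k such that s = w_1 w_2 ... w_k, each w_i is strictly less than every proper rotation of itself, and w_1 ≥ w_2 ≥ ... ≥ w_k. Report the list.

["ef", "e", "de", "abadacdebdcecfdbeddb", "a"]

emit factor 1: 'ef' (i=0, period=2)
emit factor 2: 'e' (i=2, period=1)
emit factor 3: 'de' (i=3, period=2)
emit factor 4: 'abadacdebdcecfdbeddb' (i=5, period=20)
emit factor 5: 'a' (i=25, period=1)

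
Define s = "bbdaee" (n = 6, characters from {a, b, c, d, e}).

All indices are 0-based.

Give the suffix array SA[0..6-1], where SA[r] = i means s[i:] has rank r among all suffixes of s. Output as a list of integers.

[3, 0, 1, 2, 5, 4]

rank | idx | suffix
   0 |   3 | aee
   1 |   0 | bbdaee
   2 |   1 | bdaee
   3 |   2 | daee
   4 |   5 | e
   5 |   4 | ee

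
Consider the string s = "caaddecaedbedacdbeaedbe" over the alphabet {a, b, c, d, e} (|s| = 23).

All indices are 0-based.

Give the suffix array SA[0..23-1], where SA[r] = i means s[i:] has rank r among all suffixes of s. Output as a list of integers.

sorted suffixes:
  #0 SA[0]=1  'aaddecaedbedacdbeaedbe'
  #1 SA[1]=13  'acdbeaedbe'
  #2 SA[2]=2  'addecaedbedacdbeaedbe'
  #3 SA[3]=18  'aedbe'
  #4 SA[4]=7  'aedbedacdbeaedbe'
  #5 SA[5]=21  'be'
  #6 SA[6]=16  'beaedbe'
  #7 SA[7]=10  'bedacdbeaedbe'
  #8 SA[8]=0  'caaddecaedbedacdbeaedbe'
  #9 SA[9]=6  'caedbedacdbeaedbe'
  #10 SA[10]=14  'cdbeaedbe'
  #11 SA[11]=12  'dacdbeaedbe'
  #12 SA[12]=20  'dbe'
  #13 SA[13]=15  'dbeaedbe'
  #14 SA[14]=9  'dbedacdbeaedbe'
  #15 SA[15]=3  'ddecaedbedacdbeaedbe'
  #16 SA[16]=4  'decaedbedacdbeaedbe'
  #17 SA[17]=22  'e'
  #18 SA[18]=17  'eaedbe'
  #19 SA[19]=5  'ecaedbedacdbeaedbe'
  #20 SA[20]=11  'edacdbeaedbe'
  #21 SA[21]=19  'edbe'
  #22 SA[22]=8  'edbedacdbeaedbe'

[1, 13, 2, 18, 7, 21, 16, 10, 0, 6, 14, 12, 20, 15, 9, 3, 4, 22, 17, 5, 11, 19, 8]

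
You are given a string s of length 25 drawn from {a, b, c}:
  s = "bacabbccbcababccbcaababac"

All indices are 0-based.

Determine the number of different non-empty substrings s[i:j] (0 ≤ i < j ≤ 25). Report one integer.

rank→(start, suffix):
  0 → (18, 'aababac')
  1 → (19, 'ababac')
  2 → (10, 'ababccbcaababac')
  3 → (21, 'abac')
  4 → (3, 'abbccbcababccbcaababac')
  5 → (12, 'abccbcaababac')
  6 → (23, 'ac')
  7 → (1, 'acabbccbcababccbcaababac')
  8 → (20, 'babac')
  9 → (11, 'babccbcaababac')
  10 → (22, 'bac')
  11 → (0, 'bacabbccbcababccbcaababac')
  12 → (4, 'bbccbcababccbcaababac')
  13 → (16, 'bcaababac')
  14 → (8, 'bcababccbcaababac')
  15 → (13, 'bccbcaababac')
  16 → (5, 'bccbcababccbcaababac')
  17 → (24, 'c')
  18 → (17, 'caababac')
  19 → (9, 'cababccbcaababac')
  20 → (2, 'cabbccbcababccbcaababac')
  21 → (15, 'cbcaababac')
  22 → (7, 'cbcababccbcaababac')
  23 → (14, 'ccbcaababac')
  24 → (6, 'ccbcababccbcaababac')

SA = [18, 19, 10, 21, 3, 12, 23, 1, 20, 11, 22, 0, 4, 16, 8, 13, 5, 24, 17, 9, 2, 15, 7, 14, 6]
rank  pair      lcp
   1  s[18:],s[19:]  1  'a'
   2  s[19:],s[10:]  4  'abab'
   3  s[10:],s[21:]  3  'aba'
   4  s[21:],s[3:]  2  'ab'
   5  s[3:],s[12:]  2  'ab'
   6  s[12:],s[23:]  1  'a'
   7  s[23:],s[1:]  2  'ac'
   8  s[1:],s[20:]  0  ''
   9  s[20:],s[11:]  3  'bab'
  10  s[11:],s[22:]  2  'ba'
  11  s[22:],s[0:]  3  'bac'
  12  s[0:],s[4:]  1  'b'
  13  s[4:],s[16:]  1  'b'
  14  s[16:],s[8:]  3  'bca'
  15  s[8:],s[13:]  2  'bc'
  16  s[13:],s[5:]  6  'bccbca'
  17  s[5:],s[24:]  0  ''
  18  s[24:],s[17:]  1  'c'
  19  s[17:],s[9:]  2  'ca'
  20  s[9:],s[2:]  3  'cab'
  21  s[2:],s[15:]  1  'c'
  22  s[15:],s[7:]  4  'cbca'
  23  s[7:],s[14:]  1  'c'
  24  s[14:],s[6:]  5  'ccbca'

n(n+1)/2 = 25·26/2 = 325
Σ LCP = 0 + 1 + 4 + 3 + 2 + 2 + 1 + 2 + 0 + 3 + 2 + 3 + 1 + 1 + 3 + 2 + 6 + 0 + 1 + 2 + 3 + 1 + 4 + 1 + 5 = 53
distinct = 325 − 53 = 272

272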